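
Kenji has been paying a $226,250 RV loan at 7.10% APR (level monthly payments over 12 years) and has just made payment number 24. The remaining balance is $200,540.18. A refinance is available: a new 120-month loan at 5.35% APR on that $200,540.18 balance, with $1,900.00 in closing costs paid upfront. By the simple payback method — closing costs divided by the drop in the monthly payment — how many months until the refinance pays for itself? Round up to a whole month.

11 months

Current payment = 226,250 × 7.1%/12 / (1 − (1+0.0059167)^−144) = $2,338.79.
Refinanced payment = 200,540.18 × 0.0044583 / (1 − (1+0.0044583)^−120) = $2,161.51.
Monthly savings = $2,338.79 − $2,161.51 = $177.28.
Break-even = $1,900.00 / $177.28 = 10.72 → 11 months.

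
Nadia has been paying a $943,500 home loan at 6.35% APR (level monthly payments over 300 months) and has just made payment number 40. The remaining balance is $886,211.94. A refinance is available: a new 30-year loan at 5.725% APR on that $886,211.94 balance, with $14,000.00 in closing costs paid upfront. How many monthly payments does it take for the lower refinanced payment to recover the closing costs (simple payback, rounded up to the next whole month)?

Current payment = 943,500 × 6.35%/12 / (1 − (1+0.0052917)^−300) = $6,282.43.
Refinanced payment = 886,211.94 × 0.0047708 / (1 − (1+0.0047708)^−360) = $5,157.63.
Monthly savings = $6,282.43 − $5,157.63 = $1,124.80.
Break-even = $14,000.00 / $1,124.80 = 12.45 → 13 months.

13 months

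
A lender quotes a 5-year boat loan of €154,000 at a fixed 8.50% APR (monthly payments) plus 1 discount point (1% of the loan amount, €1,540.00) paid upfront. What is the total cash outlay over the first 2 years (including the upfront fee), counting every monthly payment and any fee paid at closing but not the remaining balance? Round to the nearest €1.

Monthly rate = 8.5%/12 = 0.0070833; payment = 154,000 × 0.0070833 / (1 − (1+0.0070833)^−60) = €3,159.55.
Total outlay = 24 × €3,159.55 + €1,540.00 = €77,369.20.

€77,369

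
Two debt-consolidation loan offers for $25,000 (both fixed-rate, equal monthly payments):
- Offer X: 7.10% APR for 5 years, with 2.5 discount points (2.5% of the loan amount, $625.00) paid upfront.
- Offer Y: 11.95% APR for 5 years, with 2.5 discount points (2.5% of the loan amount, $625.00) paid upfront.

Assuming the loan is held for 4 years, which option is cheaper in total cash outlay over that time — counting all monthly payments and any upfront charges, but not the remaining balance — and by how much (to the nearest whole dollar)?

Offer X: monthly rate = 7.1%/12 = 0.0059167; payment = 25,000 × 0.0059167 / (1 − (1+0.0059167)^−60) = $496.21.
Offer Y: monthly rate = 11.95%/12 = 0.0099583; payment = 25,000 × 0.0099583 / (1 − (1+0.0099583)^−60) = $555.48.
Over 48 months: Offer X costs 48 × $496.21 + $625.00 = $24,443.08; Offer Y costs 48 × $555.48 + $625.00 = $27,288.04.
Offer X is cheaper by $27,288.04 − $24,443.08 = $2,844.96.

Offer X by $2,845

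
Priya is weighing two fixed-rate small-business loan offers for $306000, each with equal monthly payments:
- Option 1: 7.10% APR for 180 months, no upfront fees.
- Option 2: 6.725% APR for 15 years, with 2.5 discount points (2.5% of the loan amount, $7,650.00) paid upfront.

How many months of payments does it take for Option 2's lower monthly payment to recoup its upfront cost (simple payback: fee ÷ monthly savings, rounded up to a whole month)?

120 months

Option 1: at 7.10% the monthly rate is 0.0059167, so the payment is 306,000 × 0.0059167 / (1 − 1.0059167^−180) = $2,767.55.
Option 2: monthly rate = 6.725%/12 = 0.0056042; payment = 306,000 × 0.0056042 / (1 − (1+0.0056042)^−180) = $2,703.58.
Monthly savings = $2,767.55 − $2,703.58 = $63.97.
Break-even = $7,650.00 / $63.97 = 119.59 → 120 months.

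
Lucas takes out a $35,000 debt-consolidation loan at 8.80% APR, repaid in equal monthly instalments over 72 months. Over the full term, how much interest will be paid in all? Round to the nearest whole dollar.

At 8.80% the monthly rate is 0.0073333, so the payment is 35,000 × 0.0073333 / (1 − 1.0073333^−72) = $627.43.
Total paid = 72 × $627.43 = $45,174.96; interest = $45,174.96 − $35,000 = $10,174.96.

$10,175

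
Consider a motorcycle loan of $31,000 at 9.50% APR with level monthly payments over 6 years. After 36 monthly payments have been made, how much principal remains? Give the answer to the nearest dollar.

With monthly rate i = 9.5%/12 = 0.0079167, the balance after k of n payments is P · [(1+i)^n − (1+i)^k] / [(1+i)^n − 1].
(1+0.0079167)^72 = 1.76430278 and (1+0.0079167)^36 = 1.32827060, so the balance is 31,000 × (1.76430278 − 1.32827060) / (1.76430278 − 1) = $17,685.40.

$17,685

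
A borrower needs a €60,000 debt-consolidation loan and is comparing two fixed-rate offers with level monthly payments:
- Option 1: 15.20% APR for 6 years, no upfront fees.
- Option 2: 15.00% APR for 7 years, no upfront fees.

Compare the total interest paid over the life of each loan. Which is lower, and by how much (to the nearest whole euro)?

Option 1: monthly rate = 15.2%/12 = 0.0126667; payment = 60,000 × 0.0126667 / (1 − (1+0.0126667)^−72) = €1,275.23.
Total interest on Option 1 = 72 × €1,275.23 − €60,000 = €31,816.56.
Option 2: monthly rate = 15%/12 = 0.0125000; payment = 60,000 × 0.0125000 / (1 − (1+0.0125000)^−84) = €1,157.81.
Total interest on Option 2 = 84 × €1,157.81 − €60,000 = €37,256.04.
Option 1 is lower by €5,439.48.

Option 1 by €5,439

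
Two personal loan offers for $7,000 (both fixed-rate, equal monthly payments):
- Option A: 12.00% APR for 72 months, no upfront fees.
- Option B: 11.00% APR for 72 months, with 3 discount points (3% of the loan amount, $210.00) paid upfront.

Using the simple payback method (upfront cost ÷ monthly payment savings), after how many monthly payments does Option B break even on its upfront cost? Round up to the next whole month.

Option A: monthly rate = 12%/12 = 0.0100000; payment = 7,000 × 0.0100000 / (1 − (1+0.0100000)^−72) = $136.85.
Option B: at 11.00% the monthly rate is 0.0091667, so the payment is 7,000 × 0.0091667 / (1 − 1.0091667^−72) = $133.24.
Monthly savings = $136.85 − $133.24 = $3.61.
Break-even = $210.00 / $3.61 = 58.17 → 59 months.

59 months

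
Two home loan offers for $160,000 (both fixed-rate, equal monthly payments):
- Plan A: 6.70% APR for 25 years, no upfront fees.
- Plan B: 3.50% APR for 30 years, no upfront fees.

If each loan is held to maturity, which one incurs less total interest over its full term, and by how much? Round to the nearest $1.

Plan A: at 6.70% the monthly rate is 0.0055833, so the payment is 160,000 × 0.0055833 / (1 − 1.0055833^−300) = $1,100.41.
Total interest on Plan A = 300 × $1,100.41 − $160,000 = $170,123.00.
Plan B: at 3.50% the monthly rate is 0.0029167, so the payment is 160,000 × 0.0029167 / (1 − 1.0029167^−360) = $718.47.
Total interest on Plan B = 360 × $718.47 − $160,000 = $98,649.20.
Plan B is lower by $71,473.80.

Plan B by $71,474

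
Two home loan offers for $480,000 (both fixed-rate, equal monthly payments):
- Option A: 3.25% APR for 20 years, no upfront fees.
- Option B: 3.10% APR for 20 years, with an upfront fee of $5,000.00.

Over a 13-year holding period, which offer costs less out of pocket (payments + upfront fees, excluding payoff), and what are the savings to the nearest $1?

Option B by $675

Option A: at 3.25% the monthly rate is 0.0027083, so the payment is 480,000 × 0.0027083 / (1 − 1.0027083^−240) = $2,722.54.
Option B: monthly rate = 3.1%/12 = 0.0025833; payment = 480,000 × 0.0025833 / (1 − (1+0.0025833)^−240) = $2,686.16.
Over 156 months: Option A costs 156 × $2,722.54 = $424,716.24; Option B costs 156 × $2,686.16 + $5,000.00 = $424,040.96.
Option B is cheaper by $424,716.24 − $424,040.96 = $675.28.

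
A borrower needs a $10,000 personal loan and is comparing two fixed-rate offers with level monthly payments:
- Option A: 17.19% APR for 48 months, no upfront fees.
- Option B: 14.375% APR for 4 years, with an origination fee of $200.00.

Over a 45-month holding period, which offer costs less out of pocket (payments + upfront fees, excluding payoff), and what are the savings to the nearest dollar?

Option A: at 17.19% the monthly rate is 0.0143250, so the payment is 10,000 × 0.0143250 / (1 − 1.0143250^−48) = $289.53.
Option B: at 14.375% the monthly rate is 0.0119792, so the payment is 10,000 × 0.0119792 / (1 − 1.0119792^−48) = $275.15.
Over 45 months: Option A costs 45 × $289.53 = $13,028.85; Option B costs 45 × $275.15 + $200.00 = $12,581.75.
Option B is cheaper by $13,028.85 − $12,581.75 = $447.10.

Option B by $447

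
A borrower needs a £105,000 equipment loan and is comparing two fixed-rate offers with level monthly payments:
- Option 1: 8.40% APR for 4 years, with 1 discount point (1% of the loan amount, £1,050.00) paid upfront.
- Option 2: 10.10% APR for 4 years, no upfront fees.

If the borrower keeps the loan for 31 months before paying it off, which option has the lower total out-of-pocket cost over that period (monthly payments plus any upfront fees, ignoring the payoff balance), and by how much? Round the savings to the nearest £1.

Option 1 by £1,585

Option 1: monthly rate = 8.4%/12 = 0.0070000; payment = 105,000 × 0.0070000 / (1 − (1+0.0070000)^−48) = £2,583.12.
Option 2: monthly rate = 10.1%/12 = 0.0084167; payment = 105,000 × 0.0084167 / (1 − (1+0.0084167)^−48) = £2,668.12.
Over 31 months: Option 1 costs 31 × £2,583.12 + £1,050.00 = £81,126.72; Option 2 costs 31 × £2,668.12 = £82,711.72.
Option 1 is cheaper by £82,711.72 − £81,126.72 = £1,585.00.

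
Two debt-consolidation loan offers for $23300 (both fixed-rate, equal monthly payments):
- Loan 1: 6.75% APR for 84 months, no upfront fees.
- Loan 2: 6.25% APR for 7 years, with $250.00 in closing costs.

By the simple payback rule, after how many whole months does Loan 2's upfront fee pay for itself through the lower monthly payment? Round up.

Loan 1: at 6.75% the monthly rate is 0.0056250, so the payment is 23,300 × 0.0056250 / (1 − 1.0056250^−84) = $348.82.
Loan 2: monthly rate = 6.25%/12 = 0.0052083; payment = 23,300 × 0.0052083 / (1 − (1+0.0052083)^−84) = $343.18.
Monthly savings = $348.82 − $343.18 = $5.64.
Break-even = $250.00 / $5.64 = 44.33 → 45 months.

45 months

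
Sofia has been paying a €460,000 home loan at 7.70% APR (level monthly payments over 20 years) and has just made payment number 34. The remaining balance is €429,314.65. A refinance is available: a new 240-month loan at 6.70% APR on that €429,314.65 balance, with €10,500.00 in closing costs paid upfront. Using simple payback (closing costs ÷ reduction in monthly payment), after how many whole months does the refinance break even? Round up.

21 months

Current payment = 460,000 × 7.7%/12 / (1 − (1+0.0064167)^−240) = €3,762.19.
Refinanced payment = 429,314.65 × 0.0055833 / (1 − (1+0.0055833)^−240) = €3,251.60.
Monthly savings = €3,762.19 − €3,251.60 = €510.59.
Break-even = €10,500.00 / €510.59 = 20.56 → 21 months.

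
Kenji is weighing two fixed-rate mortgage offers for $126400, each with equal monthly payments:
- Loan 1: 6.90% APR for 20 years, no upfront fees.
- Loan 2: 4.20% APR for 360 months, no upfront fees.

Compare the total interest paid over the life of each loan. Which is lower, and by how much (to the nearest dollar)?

Loan 1: monthly rate = 6.9%/12 = 0.0057500; payment = 126,400 × 0.0057500 / (1 − (1+0.0057500)^−240) = $972.41.
Total interest on Loan 1 = 240 × $972.41 − $126,400 = $106,978.40.
Loan 2: monthly rate = 4.2%/12 = 0.0035000; payment = 126,400 × 0.0035000 / (1 − (1+0.0035000)^−360) = $618.12.
Total interest on Loan 2 = 360 × $618.12 − $126,400 = $96,123.20.
Loan 2 is lower by $10,855.20.

Loan 2 by $10,855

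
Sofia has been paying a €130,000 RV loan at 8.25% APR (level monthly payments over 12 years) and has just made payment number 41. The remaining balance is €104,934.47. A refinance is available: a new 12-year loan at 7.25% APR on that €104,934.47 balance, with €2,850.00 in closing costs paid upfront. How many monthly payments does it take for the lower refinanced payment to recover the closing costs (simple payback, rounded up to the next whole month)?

Current payment = 130,000 × 8.25%/12 / (1 − (1+0.0068750)^−144) = €1,425.07.
Refinanced payment = 104,934.47 × 0.0060417 / (1 − (1+0.0060417)^−144) = €1,093.16.
Monthly savings = €1,425.07 − €1,093.16 = €331.91.
Break-even = €2,850.00 / €331.91 = 8.59 → 9 months.

9 months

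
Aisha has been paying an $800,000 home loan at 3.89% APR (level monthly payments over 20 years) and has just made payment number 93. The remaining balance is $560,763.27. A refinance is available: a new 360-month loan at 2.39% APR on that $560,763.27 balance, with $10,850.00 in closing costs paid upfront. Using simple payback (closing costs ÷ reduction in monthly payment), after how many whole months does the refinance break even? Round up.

Current payment = 800,000 × 3.89%/12 / (1 − (1+0.0032417)^−240) = $4,801.60.
Refinanced payment = 560,763.27 × 0.0019917 / (1 − (1+0.0019917)^−360) = $2,183.76.
Monthly savings = $4,801.60 − $2,183.76 = $2,617.84.
Break-even = $10,850.00 / $2,617.84 = 4.14 → 5 months.

5 months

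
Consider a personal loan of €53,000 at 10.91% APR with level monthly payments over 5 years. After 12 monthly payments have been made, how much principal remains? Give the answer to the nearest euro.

With monthly rate i = 10.91%/12 = 0.0090917, the balance after k of n payments is P · [(1+i)^n − (1+i)^k] / [(1+i)^n − 1].
(1+0.0090917)^60 = 1.72122316 and (1+0.0090917)^12 = 1.11472422, so the balance is 53,000 × (1.72122316 − 1.11472422) / (1.72122316 − 1) = €44,569.35.

€44,569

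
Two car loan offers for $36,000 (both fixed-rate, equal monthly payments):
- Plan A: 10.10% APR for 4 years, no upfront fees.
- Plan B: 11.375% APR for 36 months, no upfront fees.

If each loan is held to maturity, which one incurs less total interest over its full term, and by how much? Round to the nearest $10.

Plan A: at 10.10% the monthly rate is 0.0084167, so the payment is 36,000 × 0.0084167 / (1 − 1.0084167^−48) = $914.78.
Total interest on Plan A = 48 × $914.78 − $36,000 = $7,909.44.
Plan B: monthly rate = 11.375%/12 = 0.0094792; payment = 36,000 × 0.0094792 / (1 − (1+0.0094792)^−36) = $1,185.00.
Total interest on Plan B = 36 × $1,185.00 − $36,000 = $6,660.00.
Plan B is lower by $1,249.44.

Plan B by $1,250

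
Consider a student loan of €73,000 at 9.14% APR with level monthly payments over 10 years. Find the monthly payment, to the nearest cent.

Monthly rate = 9.14%/12 = 0.0076167; payment = 73,000 × 0.0076167 / (1 − (1+0.0076167)^−120) = €930.27.

€930.27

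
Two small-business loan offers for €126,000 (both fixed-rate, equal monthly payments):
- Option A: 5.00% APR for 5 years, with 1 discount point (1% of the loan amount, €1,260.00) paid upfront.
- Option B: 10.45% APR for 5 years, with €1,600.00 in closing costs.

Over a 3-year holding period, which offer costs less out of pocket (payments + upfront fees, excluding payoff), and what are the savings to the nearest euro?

Option A by €12,124

Option A: monthly rate = 5%/12 = 0.0041667; payment = 126,000 × 0.0041667 / (1 − (1+0.0041667)^−60) = €2,377.78.
Option B: at 10.45% the monthly rate is 0.0087083, so the payment is 126,000 × 0.0087083 / (1 − 1.0087083^−60) = €2,705.11.
Over 36 months: Option A costs 36 × €2,377.78 + €1,260.00 = €86,860.08; Option B costs 36 × €2,705.11 + €1,600.00 = €98,983.96.
Option A is cheaper by €98,983.96 − €86,860.08 = €12,123.88.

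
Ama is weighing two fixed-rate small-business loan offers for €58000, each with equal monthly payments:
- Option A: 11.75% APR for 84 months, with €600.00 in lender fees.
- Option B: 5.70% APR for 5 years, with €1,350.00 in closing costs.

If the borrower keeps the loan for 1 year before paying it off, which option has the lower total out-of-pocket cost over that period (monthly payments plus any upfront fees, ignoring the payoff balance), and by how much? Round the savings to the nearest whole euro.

Option A: at 11.75% the monthly rate is 0.0097917, so the payment is 58,000 × 0.0097917 / (1 − 1.0097917^−84) = €1,016.12.
Option B: monthly rate = 5.7%/12 = 0.0047500; payment = 58,000 × 0.0047500 / (1 − (1+0.0047500)^−60) = €1,113.23.
Over 12 months: Option A costs 12 × €1,016.12 + €600.00 = €12,793.44; Option B costs 12 × €1,113.23 + €1,350.00 = €14,708.76.
Option A is cheaper by €14,708.76 − €12,793.44 = €1,915.32.

Option A by €1,915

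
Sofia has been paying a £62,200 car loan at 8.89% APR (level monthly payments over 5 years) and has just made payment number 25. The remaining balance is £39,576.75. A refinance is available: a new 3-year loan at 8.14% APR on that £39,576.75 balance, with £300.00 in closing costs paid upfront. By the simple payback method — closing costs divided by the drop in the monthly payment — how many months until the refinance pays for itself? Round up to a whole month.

7 months

Current payment = 62,200 × 8.89%/12 / (1 − (1+0.0074083)^−60) = £1,287.85.
Refinanced payment = 39,576.75 × 0.0067833 / (1 − (1+0.0067833)^−36) = £1,242.75.
Monthly savings = £1,287.85 − £1,242.75 = £45.10.
Break-even = £300.00 / £45.10 = 6.65 → 7 months.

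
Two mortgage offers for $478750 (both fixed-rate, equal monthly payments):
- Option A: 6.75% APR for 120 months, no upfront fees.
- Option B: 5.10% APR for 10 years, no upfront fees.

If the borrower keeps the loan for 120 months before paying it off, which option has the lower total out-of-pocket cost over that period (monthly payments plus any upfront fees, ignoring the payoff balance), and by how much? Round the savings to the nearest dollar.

Option B by $47,506

Option A: monthly rate = 6.75%/12 = 0.0056250; payment = 478,750 × 0.0056250 / (1 − (1+0.0056250)^−120) = $5,497.20.
Option B: at 5.10% the monthly rate is 0.0042500, so the payment is 478,750 × 0.0042500 / (1 − 1.0042500^−120) = $5,101.32.
Over 120 months: Option A costs 120 × $5,497.20 = $659,664.00; Option B costs 120 × $5,101.32 = $612,158.40.
Option B is cheaper by $659,664.00 − $612,158.40 = $47,505.60.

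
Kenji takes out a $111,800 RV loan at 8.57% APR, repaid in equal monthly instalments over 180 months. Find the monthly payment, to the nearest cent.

$1,105.53

At 8.57% the monthly rate is 0.0071417, so the payment is 111,800 × 0.0071417 / (1 − 1.0071417^−180) = $1,105.53.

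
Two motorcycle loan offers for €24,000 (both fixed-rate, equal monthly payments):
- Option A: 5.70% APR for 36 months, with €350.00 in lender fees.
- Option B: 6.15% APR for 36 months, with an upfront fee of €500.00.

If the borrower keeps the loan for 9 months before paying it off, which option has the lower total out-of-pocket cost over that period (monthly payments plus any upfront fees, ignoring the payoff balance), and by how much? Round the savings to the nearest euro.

Option A: monthly rate = 5.7%/12 = 0.0047500; payment = 24,000 × 0.0047500 / (1 − (1+0.0047500)^−36) = €726.87.
Option B: at 6.15% the monthly rate is 0.0051250, so the payment is 24,000 × 0.0051250 / (1 − 1.0051250^−36) = €731.76.
Over 9 months: Option A costs 9 × €726.87 + €350.00 = €6,891.83; Option B costs 9 × €731.76 + €500.00 = €7,085.84.
Option A is cheaper by €7,085.84 − €6,891.83 = €194.01.

Option A by €194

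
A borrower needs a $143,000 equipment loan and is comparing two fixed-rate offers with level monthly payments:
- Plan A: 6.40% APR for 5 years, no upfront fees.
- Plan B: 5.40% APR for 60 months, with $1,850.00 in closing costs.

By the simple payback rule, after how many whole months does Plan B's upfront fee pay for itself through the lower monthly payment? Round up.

28 months

Plan A: monthly rate = 6.4%/12 = 0.0053333; payment = 143,000 × 0.0053333 / (1 − (1+0.0053333)^−60) = $2,791.27.
Plan B: at 5.40% the monthly rate is 0.0045000, so the payment is 143,000 × 0.0045000 / (1 − 1.0045000^−60) = $2,724.87.
Monthly savings = $2,791.27 − $2,724.87 = $66.40.
Break-even = $1,850.00 / $66.40 = 27.86 → 28 months.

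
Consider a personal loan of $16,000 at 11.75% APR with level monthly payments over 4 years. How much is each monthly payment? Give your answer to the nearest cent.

$419.38

At 11.75% the monthly rate is 0.0097917, so the payment is 16,000 × 0.0097917 / (1 − 1.0097917^−48) = $419.38.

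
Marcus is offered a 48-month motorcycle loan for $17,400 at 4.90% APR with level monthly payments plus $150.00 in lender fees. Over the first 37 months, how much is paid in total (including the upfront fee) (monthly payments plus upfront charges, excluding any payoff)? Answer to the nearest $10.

$14,950

At 4.90% the monthly rate is 0.0040833, so the payment is 17,400 × 0.0040833 / (1 − 1.0040833^−48) = $399.92.
Total outlay = 37 × $399.92 + $150.00 = $14,947.04.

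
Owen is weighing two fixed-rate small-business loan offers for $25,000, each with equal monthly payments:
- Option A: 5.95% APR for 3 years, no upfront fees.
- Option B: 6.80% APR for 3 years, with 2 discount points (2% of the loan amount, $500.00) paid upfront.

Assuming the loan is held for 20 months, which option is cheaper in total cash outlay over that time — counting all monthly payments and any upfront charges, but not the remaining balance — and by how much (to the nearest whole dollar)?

Option A by $693

Option A: monthly rate = 5.95%/12 = 0.0049583; payment = 25,000 × 0.0049583 / (1 − (1+0.0049583)^−36) = $759.98.
Option B: monthly rate = 6.8%/12 = 0.0056667; payment = 25,000 × 0.0056667 / (1 − (1+0.0056667)^−36) = $769.64.
Over 20 months: Option A costs 20 × $759.98 = $15,199.60; Option B costs 20 × $769.64 + $500.00 = $15,892.80.
Option A is cheaper by $15,892.80 − $15,199.60 = $693.20.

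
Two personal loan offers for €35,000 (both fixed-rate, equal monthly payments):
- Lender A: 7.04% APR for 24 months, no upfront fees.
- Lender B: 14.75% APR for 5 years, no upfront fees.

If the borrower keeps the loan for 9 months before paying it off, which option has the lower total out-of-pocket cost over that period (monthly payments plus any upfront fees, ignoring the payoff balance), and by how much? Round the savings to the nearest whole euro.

Lender B by €6,657

Lender A: monthly rate = 7.04%/12 = 0.0058667; payment = 35,000 × 0.0058667 / (1 − (1+0.0058667)^−24) = €1,567.68.
Lender B: monthly rate = 14.75%/12 = 0.0122917; payment = 35,000 × 0.0122917 / (1 − (1+0.0122917)^−60) = €828.06.
Over 9 months: Lender A costs 9 × €1,567.68 = €14,109.12; Lender B costs 9 × €828.06 = €7,452.54.
Lender B is cheaper by €14,109.12 − €7,452.54 = €6,656.58.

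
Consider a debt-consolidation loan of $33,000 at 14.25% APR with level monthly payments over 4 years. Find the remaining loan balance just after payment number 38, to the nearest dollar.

With monthly rate i = 14.25%/12 = 0.0118750, the balance after k of n payments is P · [(1+i)^n − (1+i)^k] / [(1+i)^n − 1].
(1+0.0118750)^48 = 1.76233949 and (1+0.0118750)^38 = 1.56610513, so the balance is 33,000 × (1.76233949 − 1.56610513) / (1.76233949 − 1) = $8,494.55.

$8,495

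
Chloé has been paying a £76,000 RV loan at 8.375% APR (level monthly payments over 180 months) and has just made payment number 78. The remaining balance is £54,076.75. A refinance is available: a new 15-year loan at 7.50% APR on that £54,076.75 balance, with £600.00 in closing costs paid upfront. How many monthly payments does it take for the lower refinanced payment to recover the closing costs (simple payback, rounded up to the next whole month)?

3 months

Current payment = 76,000 × 8.375%/12 / (1 − (1+0.0069792)^−180) = £742.84.
Refinanced payment = 54,076.75 × 0.0062500 / (1 − (1+0.0062500)^−180) = £501.30.
Monthly savings = £742.84 − £501.30 = £241.54.
Break-even = £600.00 / £241.54 = 2.48 → 3 months.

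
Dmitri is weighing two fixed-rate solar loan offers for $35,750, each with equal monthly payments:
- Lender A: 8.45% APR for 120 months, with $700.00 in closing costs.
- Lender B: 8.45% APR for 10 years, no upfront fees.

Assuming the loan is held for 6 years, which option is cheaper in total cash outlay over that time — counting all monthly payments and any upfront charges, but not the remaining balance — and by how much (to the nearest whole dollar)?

Lender A: at 8.45% the monthly rate is 0.0070417, so the payment is 35,750 × 0.0070417 / (1 − 1.0070417^−120) = $442.29.
Lender B: monthly rate = 8.45%/12 = 0.0070417; payment = 35,750 × 0.0070417 / (1 − (1+0.0070417)^−120) = $442.29.
Over 72 months: Lender A costs 72 × $442.29 + $700.00 = $32,544.88; Lender B costs 72 × $442.29 = $31,844.88.
Lender B is cheaper by $32,544.88 − $31,844.88 = $700.00.

Lender B by $700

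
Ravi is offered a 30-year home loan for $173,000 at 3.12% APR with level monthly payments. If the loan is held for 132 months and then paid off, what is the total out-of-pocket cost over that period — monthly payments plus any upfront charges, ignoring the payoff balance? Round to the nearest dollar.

$97,762

At 3.12% the monthly rate is 0.0026000, so the payment is 173,000 × 0.0026000 / (1 − 1.0026000^−360) = $740.62.
Total outlay = 132 × $740.62 = $97,761.84.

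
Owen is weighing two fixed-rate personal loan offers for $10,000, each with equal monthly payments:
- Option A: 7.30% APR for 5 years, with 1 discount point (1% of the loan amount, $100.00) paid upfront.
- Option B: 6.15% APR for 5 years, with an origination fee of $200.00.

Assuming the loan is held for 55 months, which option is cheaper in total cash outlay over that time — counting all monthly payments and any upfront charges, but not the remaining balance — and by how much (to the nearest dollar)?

Option A: at 7.30% the monthly rate is 0.0060833, so the payment is 10,000 × 0.0060833 / (1 − 1.0060833^−60) = $199.43.
Option B: at 6.15% the monthly rate is 0.0051250, so the payment is 10,000 × 0.0051250 / (1 − 1.0051250^−60) = $194.03.
Over 55 months: Option A costs 55 × $199.43 + $100.00 = $11,068.65; Option B costs 55 × $194.03 + $200.00 = $10,871.65.
Option B is cheaper by $11,068.65 − $10,871.65 = $197.00.

Option B by $197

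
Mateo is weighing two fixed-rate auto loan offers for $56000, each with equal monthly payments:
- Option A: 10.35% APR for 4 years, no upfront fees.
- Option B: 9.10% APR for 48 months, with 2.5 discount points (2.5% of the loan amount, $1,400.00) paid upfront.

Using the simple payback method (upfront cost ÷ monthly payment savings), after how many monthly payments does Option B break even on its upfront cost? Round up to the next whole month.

42 months

Option A: at 10.35% the monthly rate is 0.0086250, so the payment is 56,000 × 0.0086250 / (1 − 1.0086250^−48) = $1,429.74.
Option B: at 9.10% the monthly rate is 0.0075833, so the payment is 56,000 × 0.0075833 / (1 − 1.0075833^−48) = $1,396.22.
Monthly savings = $1,429.74 − $1,396.22 = $33.52.
Break-even = $1,400.00 / $33.52 = 41.77 → 42 months.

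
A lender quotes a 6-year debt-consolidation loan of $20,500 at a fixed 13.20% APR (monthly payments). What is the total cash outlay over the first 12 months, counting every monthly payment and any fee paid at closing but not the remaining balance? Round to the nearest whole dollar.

Monthly rate = 13.2%/12 = 0.0110000; payment = 20,500 × 0.0110000 / (1 − (1+0.0110000)^−72) = $413.69.
Total outlay = 12 × $413.69 = $4,964.28.

$4,964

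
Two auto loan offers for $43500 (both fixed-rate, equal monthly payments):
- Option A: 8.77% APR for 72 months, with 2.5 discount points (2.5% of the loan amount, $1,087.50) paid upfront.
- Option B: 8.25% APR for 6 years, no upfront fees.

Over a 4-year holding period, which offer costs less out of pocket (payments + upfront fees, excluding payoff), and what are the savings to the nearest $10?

Option B by $1,620

Option A: at 8.77% the monthly rate is 0.0073083, so the payment is 43,500 × 0.0073083 / (1 − 1.0073083^−72) = $779.15.
Option B: at 8.25% the monthly rate is 0.0068750, so the payment is 43,500 × 0.0068750 / (1 − 1.0068750^−72) = $768.02.
Over 48 months: Option A costs 48 × $779.15 + $1,087.50 = $38,486.70; Option B costs 48 × $768.02 = $36,864.96.
Option B is cheaper by $38,486.70 − $36,864.96 = $1,621.74.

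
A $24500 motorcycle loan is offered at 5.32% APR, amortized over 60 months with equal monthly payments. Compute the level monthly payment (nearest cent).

At 5.32% the monthly rate is 0.0044333, so the payment is 24,500 × 0.0044333 / (1 − 1.0044333^−60) = $465.95.

$465.95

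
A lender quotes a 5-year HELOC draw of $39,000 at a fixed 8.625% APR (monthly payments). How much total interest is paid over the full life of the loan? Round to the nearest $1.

$9,150

At 8.625% the monthly rate is 0.0071875, so the payment is 39,000 × 0.0071875 / (1 − 1.0071875^−60) = $802.50.
Total paid = 60 × $802.50 = $48,150.00; interest = $48,150.00 − $39,000 = $9,150.00.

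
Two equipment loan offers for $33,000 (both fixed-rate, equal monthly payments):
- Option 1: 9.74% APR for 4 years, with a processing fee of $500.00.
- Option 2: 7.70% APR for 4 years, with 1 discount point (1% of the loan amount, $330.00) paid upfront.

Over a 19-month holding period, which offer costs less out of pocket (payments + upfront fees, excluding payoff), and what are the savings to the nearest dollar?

Option 2 by $775

Option 1: at 9.74% the monthly rate is 0.0081167, so the payment is 33,000 × 0.0081167 / (1 − 1.0081167^−48) = $832.85.
Option 2: at 7.70% the monthly rate is 0.0064167, so the payment is 33,000 × 0.0064167 / (1 − 1.0064167^−48) = $800.99.
Over 19 months: Option 1 costs 19 × $832.85 + $500.00 = $16,324.15; Option 2 costs 19 × $800.99 + $330.00 = $15,548.81.
Option 2 is cheaper by $16,324.15 − $15,548.81 = $775.34.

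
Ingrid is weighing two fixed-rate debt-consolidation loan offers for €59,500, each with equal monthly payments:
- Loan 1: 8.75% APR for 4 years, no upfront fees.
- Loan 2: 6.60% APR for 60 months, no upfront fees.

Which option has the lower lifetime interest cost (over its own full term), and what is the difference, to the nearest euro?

Loan 1: at 8.75% the monthly rate is 0.0072917, so the payment is 59,500 × 0.0072917 / (1 − 1.0072917^−48) = €1,473.61.
Total interest on Loan 1 = 48 × €1,473.61 − €59,500 = €11,233.28.
Loan 2: monthly rate = 6.6%/12 = 0.0055000; payment = 59,500 × 0.0055000 / (1 − (1+0.0055000)^−60) = €1,166.97.
Total interest on Loan 2 = 60 × €1,166.97 − €59,500 = €10,518.20.
Loan 2 is lower by €715.08.

Loan 2 by €715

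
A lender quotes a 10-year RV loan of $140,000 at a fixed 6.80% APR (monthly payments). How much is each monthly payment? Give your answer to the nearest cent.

$1,611.12

At 6.80% the monthly rate is 0.0056667, so the payment is 140,000 × 0.0056667 / (1 − 1.0056667^−120) = $1,611.12.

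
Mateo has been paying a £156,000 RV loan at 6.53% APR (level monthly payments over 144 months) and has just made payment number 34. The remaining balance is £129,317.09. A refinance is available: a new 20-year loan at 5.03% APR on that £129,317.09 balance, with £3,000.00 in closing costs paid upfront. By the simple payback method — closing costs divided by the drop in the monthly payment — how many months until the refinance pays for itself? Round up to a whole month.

Current payment = 156,000 × 6.53%/12 / (1 − (1+0.0054417)^−144) = £1,565.46.
Refinanced payment = 129,317.09 × 0.0041917 / (1 − (1+0.0041917)^−240) = £855.58.
Monthly savings = £1,565.46 − £855.58 = £709.88.
Break-even = £3,000.00 / £709.88 = 4.23 → 5 months.

5 months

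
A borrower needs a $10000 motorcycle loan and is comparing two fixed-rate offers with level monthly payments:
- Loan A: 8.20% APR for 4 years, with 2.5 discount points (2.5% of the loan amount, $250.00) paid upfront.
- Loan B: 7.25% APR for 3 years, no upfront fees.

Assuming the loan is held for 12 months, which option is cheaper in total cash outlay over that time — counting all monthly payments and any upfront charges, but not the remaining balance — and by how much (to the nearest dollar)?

Loan A by $528

Loan A: at 8.20% the monthly rate is 0.0068333, so the payment is 10,000 × 0.0068333 / (1 − 1.0068333^−48) = $245.07.
Loan B: at 7.25% the monthly rate is 0.0060417, so the payment is 10,000 × 0.0060417 / (1 − 1.0060417^−36) = $309.92.
Over 12 months: Loan A costs 12 × $245.07 + $250.00 = $3,190.84; Loan B costs 12 × $309.92 = $3,719.04.
Loan A is cheaper by $3,719.04 − $3,190.84 = $528.20.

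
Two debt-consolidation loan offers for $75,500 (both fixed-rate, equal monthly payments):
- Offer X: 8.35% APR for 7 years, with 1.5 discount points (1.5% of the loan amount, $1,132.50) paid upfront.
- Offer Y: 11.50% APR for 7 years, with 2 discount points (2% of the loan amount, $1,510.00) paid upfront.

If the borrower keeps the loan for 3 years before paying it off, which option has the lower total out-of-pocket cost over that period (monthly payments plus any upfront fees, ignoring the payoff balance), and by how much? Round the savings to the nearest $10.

Offer X by $4,800

Offer X: at 8.35% the monthly rate is 0.0069583, so the payment is 75,500 × 0.0069583 / (1 − 1.0069583^−84) = $1,189.97.
Offer Y: at 11.50% the monthly rate is 0.0095833, so the payment is 75,500 × 0.0095833 / (1 − 1.0095833^−84) = $1,312.68.
Over 36 months: Offer X costs 36 × $1,189.97 + $1,132.50 = $43,971.42; Offer Y costs 36 × $1,312.68 + $1,510.00 = $48,766.48.
Offer X is cheaper by $48,766.48 − $43,971.42 = $4,795.06.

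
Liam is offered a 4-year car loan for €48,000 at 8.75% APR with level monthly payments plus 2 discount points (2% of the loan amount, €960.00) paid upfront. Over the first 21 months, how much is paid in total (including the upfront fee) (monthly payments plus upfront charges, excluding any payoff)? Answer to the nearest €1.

€25,925

Monthly rate = 8.75%/12 = 0.0072917; payment = 48,000 × 0.0072917 / (1 − (1+0.0072917)^−48) = €1,188.79.
Total outlay = 21 × €1,188.79 + €960.00 = €25,924.59.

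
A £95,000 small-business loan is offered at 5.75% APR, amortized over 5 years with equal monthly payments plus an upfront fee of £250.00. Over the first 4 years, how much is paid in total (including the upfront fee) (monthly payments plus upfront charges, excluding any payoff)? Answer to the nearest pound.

£87,878

Monthly rate = 5.75%/12 = 0.0047917; payment = 95,000 × 0.0047917 / (1 − (1+0.0047917)^−60) = £1,825.59.
Total outlay = 48 × £1,825.59 + £250.00 = £87,878.32.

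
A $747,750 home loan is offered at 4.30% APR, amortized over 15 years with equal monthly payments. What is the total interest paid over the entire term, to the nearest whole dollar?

Monthly rate = 4.3%/12 = 0.0035833; payment = 747,750 × 0.0035833 / (1 − (1+0.0035833)^−180) = $5,644.10.
Total paid = 180 × $5,644.10 = $1,015,938.00; interest = $1,015,938.00 − $747,750 = $268,188.00.

$268,188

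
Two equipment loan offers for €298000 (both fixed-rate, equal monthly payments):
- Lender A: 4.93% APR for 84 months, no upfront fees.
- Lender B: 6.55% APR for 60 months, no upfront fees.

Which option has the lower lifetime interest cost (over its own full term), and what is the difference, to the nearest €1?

Lender A: monthly rate = 4.93%/12 = 0.0041083; payment = 298,000 × 0.0041083 / (1 − (1+0.0041083)^−84) = €4,202.11.
Total interest on Lender A = 84 × €4,202.11 − €298,000 = €54,977.24.
Lender B: at 6.55% the monthly rate is 0.0054583, so the payment is 298,000 × 0.0054583 / (1 − 1.0054583^−60) = €5,837.69.
Total interest on Lender B = 60 × €5,837.69 − €298,000 = €52,261.40.
Lender B is lower by €2,715.84.

Lender B by €2,716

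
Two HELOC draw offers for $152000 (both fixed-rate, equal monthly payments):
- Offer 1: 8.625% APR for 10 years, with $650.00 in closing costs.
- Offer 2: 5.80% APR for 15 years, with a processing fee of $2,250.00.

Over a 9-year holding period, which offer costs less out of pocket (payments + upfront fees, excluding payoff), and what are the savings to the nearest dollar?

Offer 1: at 8.625% the monthly rate is 0.0071875, so the payment is 152,000 × 0.0071875 / (1 − 1.0071875^−120) = $1,894.76.
Offer 2: monthly rate = 5.8%/12 = 0.0048333; payment = 152,000 × 0.0048333 / (1 − (1+0.0048333)^−180) = $1,266.30.
Over 108 months: Offer 1 costs 108 × $1,894.76 + $650.00 = $205,284.08; Offer 2 costs 108 × $1,266.30 + $2,250.00 = $139,010.40.
Offer 2 is cheaper by $205,284.08 − $139,010.40 = $66,273.68.

Offer 2 by $66,274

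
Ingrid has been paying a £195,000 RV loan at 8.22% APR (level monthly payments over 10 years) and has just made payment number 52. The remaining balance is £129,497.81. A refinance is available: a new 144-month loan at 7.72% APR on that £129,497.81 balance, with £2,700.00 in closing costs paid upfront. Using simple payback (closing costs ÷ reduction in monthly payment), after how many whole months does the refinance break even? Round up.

3 months

Current payment = 195,000 × 8.22%/12 / (1 − (1+0.0068500)^−120) = £2,388.62.
Refinanced payment = 129,497.81 × 0.0064333 / (1 − (1+0.0064333)^−144) = £1,381.95.
Monthly savings = £2,388.62 − £1,381.95 = £1,006.67.
Break-even = £2,700.00 / £1,006.67 = 2.68 → 3 months.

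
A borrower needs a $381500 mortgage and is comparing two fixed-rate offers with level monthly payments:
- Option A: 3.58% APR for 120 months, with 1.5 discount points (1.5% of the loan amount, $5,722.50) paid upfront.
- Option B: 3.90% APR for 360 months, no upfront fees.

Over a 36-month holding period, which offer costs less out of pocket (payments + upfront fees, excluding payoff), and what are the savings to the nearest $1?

Option A: at 3.58% the monthly rate is 0.0029833, so the payment is 381,500 × 0.0029833 / (1 − 1.0029833^−120) = $3,786.81.
Option B: at 3.90% the monthly rate is 0.0032500, so the payment is 381,500 × 0.0032500 / (1 − 1.0032500^−360) = $1,799.41.
Over 36 months: Option A costs 36 × $3,786.81 + $5,722.50 = $142,047.66; Option B costs 36 × $1,799.41 = $64,778.76.
Option B is cheaper by $142,047.66 − $64,778.76 = $77,268.90.

Option B by $77,269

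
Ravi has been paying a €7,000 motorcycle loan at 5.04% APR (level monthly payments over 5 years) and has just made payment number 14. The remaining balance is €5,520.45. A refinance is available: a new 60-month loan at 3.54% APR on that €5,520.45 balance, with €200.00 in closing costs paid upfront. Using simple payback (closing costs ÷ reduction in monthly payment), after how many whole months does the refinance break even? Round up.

Current payment = 7,000 × 5.04%/12 / (1 − (1+0.0042000)^−60) = €132.23.
Refinanced payment = 5,520.45 × 0.0029500 / (1 − (1+0.0029500)^−60) = €100.53.
Monthly savings = €132.23 − €100.53 = €31.70.
Break-even = €200.00 / €31.70 = 6.31 → 7 months.

7 months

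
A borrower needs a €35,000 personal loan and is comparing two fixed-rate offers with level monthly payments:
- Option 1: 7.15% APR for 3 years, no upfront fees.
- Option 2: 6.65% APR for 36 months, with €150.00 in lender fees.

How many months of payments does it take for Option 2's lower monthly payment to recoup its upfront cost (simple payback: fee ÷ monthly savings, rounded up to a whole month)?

Option 1: at 7.15% the monthly rate is 0.0059583, so the payment is 35,000 × 0.0059583 / (1 − 1.0059583^−36) = €1,083.10.
Option 2: at 6.65% the monthly rate is 0.0055417, so the payment is 35,000 × 0.0055417 / (1 − 1.0055417^−36) = €1,075.11.
Monthly savings = €1,083.10 − €1,075.11 = €7.99.
Break-even = €150.00 / €7.99 = 18.77 → 19 months.

19 months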